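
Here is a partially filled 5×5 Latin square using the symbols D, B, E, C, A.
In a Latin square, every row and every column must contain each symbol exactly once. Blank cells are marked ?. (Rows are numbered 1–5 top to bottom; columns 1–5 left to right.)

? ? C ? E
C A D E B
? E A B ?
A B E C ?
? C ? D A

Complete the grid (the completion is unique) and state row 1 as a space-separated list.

Row 1, column 2: row 1 has {E, C} and column 2 has {B, E, C, A}, leaving only D.
Row 1, column 1: row 1 has {D, E, C} and column 1 has {C, A}, leaving only B.
Row 1, column 4: row 1 has {D, B, E, C} and column 4 has {D, B, E, C}, leaving only A.
So row 1 reads: B D C A E.

B D C A E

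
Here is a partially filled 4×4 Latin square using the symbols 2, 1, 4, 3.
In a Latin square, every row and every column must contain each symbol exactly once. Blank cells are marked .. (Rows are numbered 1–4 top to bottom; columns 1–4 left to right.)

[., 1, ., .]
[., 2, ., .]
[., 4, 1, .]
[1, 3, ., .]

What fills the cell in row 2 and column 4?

1

Row 2, column 4 is narrowed to {1, 4, 3}.
If it were 4, then row 2, column 3 would be left with no valid symbol.
If it were 3, then row 2, column 3 would be left with no valid symbol.
So row 2, column 4 must be 1.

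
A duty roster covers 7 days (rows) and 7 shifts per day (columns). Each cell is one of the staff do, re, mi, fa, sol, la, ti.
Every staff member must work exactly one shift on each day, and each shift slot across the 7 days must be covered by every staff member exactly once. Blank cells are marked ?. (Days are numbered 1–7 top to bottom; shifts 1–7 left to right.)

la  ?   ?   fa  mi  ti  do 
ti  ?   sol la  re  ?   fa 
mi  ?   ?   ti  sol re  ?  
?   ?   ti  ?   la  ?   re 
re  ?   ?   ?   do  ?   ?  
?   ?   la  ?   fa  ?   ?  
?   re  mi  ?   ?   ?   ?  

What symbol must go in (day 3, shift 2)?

fa

Day 1, shift 2: day 1 has {do, mi, fa, la, ti} and shift 2 has {re}, leaving only sol.
Day 1, shift 3: day 1 has {do, mi, fa, sol, la, ti} and shift 3 has {mi, sol, la, ti}, leaving only re.
Day 3, shift 7: day 3 has {re, mi, sol, ti} and shift 7 has {do, re, fa}, leaving only la.
Day 5, shift 3: day 5 has {do, re} and shift 3 has {re, mi, sol, la, ti}, leaving only fa.
Day 3, shift 3: day 3 has {re, mi, sol, la, ti} and shift 3 has {re, mi, fa, sol, la, ti}, leaving only do.
Day 3 already has {do, re, mi, sol, la, ti} and shift 2 already has {re, sol}, so day 3, shift 2 must be fa.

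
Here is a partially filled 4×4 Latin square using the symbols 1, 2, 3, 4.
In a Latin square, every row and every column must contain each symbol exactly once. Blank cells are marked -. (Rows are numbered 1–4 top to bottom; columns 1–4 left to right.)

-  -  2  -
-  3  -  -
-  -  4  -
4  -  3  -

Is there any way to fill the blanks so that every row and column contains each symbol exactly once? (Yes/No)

No row or column among the givens repeats a symbol, and propagating forced cells runs into no contradiction.
One valid completion exists (for instance, 1 4 2 3 / 2 3 1 4 / 3 1 4 2 / 4 2 3 1).

Yes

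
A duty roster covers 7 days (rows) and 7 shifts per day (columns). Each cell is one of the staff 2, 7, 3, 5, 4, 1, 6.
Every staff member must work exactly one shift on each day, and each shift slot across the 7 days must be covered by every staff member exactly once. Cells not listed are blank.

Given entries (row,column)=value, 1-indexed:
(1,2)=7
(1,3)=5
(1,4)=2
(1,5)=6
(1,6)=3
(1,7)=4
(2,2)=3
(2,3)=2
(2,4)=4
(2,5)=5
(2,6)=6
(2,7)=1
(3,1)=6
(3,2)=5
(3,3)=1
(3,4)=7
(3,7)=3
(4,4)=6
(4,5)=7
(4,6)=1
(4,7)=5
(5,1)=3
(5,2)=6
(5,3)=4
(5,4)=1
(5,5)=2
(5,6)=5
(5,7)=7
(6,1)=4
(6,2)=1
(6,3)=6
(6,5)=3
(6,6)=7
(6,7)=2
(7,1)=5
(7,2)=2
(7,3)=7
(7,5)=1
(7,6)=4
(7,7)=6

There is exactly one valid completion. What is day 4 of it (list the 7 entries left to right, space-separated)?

Day 4, shift 1: day 4 has {7, 5, 1, 6} and shift 1 has {3, 5, 4, 6}, leaving only 2.
Day 4, shift 2: day 4 has {2, 7, 5, 1, 6} and shift 2 has {2, 7, 3, 5, 1, 6}, leaving only 4.
Day 4, shift 3: day 4 has {2, 7, 5, 4, 1, 6} and shift 3 has {2, 7, 5, 4, 1, 6}, leaving only 3.
So day 4 reads: 2 4 3 6 7 1 5.

2 4 3 6 7 1 5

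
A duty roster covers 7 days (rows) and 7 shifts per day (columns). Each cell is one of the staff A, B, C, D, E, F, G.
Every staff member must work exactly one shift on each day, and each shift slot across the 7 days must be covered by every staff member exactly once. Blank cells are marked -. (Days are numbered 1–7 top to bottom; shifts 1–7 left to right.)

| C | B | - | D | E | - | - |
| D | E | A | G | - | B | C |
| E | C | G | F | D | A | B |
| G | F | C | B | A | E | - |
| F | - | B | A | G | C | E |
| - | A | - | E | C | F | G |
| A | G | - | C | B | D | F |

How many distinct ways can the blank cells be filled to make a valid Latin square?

Day 1, shift 3: eliminating its day and shift leaves {F}.
Day 1, shift 6: eliminating its day and shift leaves {G}.
Day 1, shift 7: eliminating its day and shift leaves {A}.
Day 2, shift 5: eliminating its day and shift leaves {F}.
Day 4, shift 7: eliminating its day and shift leaves {D}.
Day 5, shift 2: eliminating its day and shift leaves {D}.
Day 6, shift 1: eliminating its day and shift leaves {B}.
Day 6, shift 3: eliminating its day and shift leaves {D}.
Day 7, shift 3: eliminating its day and shift leaves {E}.
Only one assignment across all blanks avoids any day or shift repeat, giving 1 completion.

1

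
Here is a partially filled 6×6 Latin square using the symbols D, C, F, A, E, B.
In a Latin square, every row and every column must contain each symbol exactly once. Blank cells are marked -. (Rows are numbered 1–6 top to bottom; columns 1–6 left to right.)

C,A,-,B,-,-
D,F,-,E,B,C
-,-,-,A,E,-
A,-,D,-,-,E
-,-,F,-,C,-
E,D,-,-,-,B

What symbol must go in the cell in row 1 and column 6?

Row 1, column 3: row 1 has {C, A, B} and column 3 has {D, F}, leaving only E.
Row 2, column 3: row 2 has {D, C, F, E, B} and column 3 has {D, F, E}, leaving only A.
Row 4, column 5: row 4 has {D, A, E} and column 5 has {C, E, B}, leaving only F.
Row 1, column 5: row 1 has {C, A, E, B} and column 5 has {C, F, E, B}, leaving only D.
Row 1 already has {D, C, A, E, B} and column 6 already has {C, E, B}, so row 1, column 6 must be F.

F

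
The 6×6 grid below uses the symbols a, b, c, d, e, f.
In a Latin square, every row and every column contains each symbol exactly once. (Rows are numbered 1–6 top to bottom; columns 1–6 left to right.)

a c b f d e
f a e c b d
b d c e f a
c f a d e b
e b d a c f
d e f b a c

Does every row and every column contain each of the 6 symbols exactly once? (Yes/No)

Yes

Each row is a permutation of the 6 symbols, and so is each column.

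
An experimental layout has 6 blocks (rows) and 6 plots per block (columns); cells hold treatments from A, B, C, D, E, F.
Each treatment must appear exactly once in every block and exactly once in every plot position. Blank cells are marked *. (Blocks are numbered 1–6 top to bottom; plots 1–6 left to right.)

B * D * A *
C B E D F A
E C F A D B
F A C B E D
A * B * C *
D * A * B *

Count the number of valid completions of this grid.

4

Block 1, plot 2: eliminating its block and plot leaves {E, F}.
Block 1, plot 4: eliminating its block and plot leaves {C, E, F}.
Block 1, plot 6: eliminating its block and plot leaves {C, E, F}.
Block 5, plot 2: eliminating its block and plot leaves {D, E, F}.
Block 5, plot 4: eliminating its block and plot leaves {E, F}.
Block 5, plot 6: eliminating its block and plot leaves {E, F}.
Block 6, plot 2: eliminating its block and plot leaves {E, F}.
Block 6, plot 4: eliminating its block and plot leaves {C, E, F}.
Block 6, plot 6: eliminating its block and plot leaves {C, E, F}.
Enumerating the assignments across these blanks that avoid any block or plot repeat gives 4 completions.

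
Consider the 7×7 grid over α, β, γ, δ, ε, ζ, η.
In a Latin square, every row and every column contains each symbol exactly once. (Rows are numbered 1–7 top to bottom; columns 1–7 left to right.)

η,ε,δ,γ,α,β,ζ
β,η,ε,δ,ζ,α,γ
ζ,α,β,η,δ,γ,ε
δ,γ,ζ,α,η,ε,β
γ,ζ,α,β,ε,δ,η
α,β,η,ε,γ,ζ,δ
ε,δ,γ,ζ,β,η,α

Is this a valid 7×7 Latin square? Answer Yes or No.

Each row is a permutation of the 7 symbols, and so is each column.

Yes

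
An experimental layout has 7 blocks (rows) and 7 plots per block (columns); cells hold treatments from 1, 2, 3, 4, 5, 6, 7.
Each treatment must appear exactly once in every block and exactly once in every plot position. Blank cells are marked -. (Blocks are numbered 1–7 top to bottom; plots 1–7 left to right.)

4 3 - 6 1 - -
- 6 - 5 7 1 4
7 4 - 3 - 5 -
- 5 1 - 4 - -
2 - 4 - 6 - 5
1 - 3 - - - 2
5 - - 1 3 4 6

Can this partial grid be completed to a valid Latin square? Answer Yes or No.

No block or plot among the givens repeats a symbol, and propagating forced cells runs into no contradiction.
One valid completion exists (for instance, 4 3 5 6 1 2 7 / 3 6 2 5 7 1 4 / 7 4 6 3 2 5 1 / 6 5 1 2 4 7 3 / 2 1 4 7 6 3 5 / 1 7 3 4 5 6 2 / 5 2 7 1 3 4 6).

Yes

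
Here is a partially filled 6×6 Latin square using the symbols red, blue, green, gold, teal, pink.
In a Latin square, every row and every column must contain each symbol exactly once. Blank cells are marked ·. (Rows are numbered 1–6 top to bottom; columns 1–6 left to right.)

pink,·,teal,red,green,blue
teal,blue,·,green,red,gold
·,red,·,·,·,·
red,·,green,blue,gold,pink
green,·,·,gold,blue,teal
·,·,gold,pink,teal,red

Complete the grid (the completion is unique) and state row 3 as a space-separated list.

gold red blue teal pink green

Row 3, column 4: row 3 has {red} and column 4 has {red, blue, green, gold, pink}, leaving only teal.
Row 3, column 5: row 3 has {red, teal} and column 5 has {red, blue, green, gold, teal}, leaving only pink.
Row 3, column 3: row 3 has {red, teal, pink} and column 3 has {green, gold, teal}, leaving only blue.
Row 3, column 1: row 3 has {red, blue, teal, pink} and column 1 has {red, green, teal, pink}, leaving only gold.
Row 3, column 6: row 3 has {red, blue, gold, teal, pink} and column 6 has {red, blue, gold, teal, pink}, leaving only green.
So row 3 reads: gold red blue teal pink green.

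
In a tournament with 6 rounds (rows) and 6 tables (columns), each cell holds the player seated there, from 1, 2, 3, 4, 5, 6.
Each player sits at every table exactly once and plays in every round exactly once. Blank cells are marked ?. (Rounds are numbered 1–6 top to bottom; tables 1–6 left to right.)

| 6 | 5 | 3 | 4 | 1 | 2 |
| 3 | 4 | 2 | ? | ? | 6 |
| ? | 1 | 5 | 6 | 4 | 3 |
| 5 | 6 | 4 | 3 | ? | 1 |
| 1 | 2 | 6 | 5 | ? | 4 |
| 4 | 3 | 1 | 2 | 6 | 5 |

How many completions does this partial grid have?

Round 2, table 4: eliminating its round and table leaves {1}.
Round 2, table 5: eliminating its round and table leaves {5}.
Round 3, table 1: eliminating its round and table leaves {2}.
Round 4, table 5: eliminating its round and table leaves {2}.
Round 5, table 5: eliminating its round and table leaves {3}.
Only one assignment across all blanks avoids any round or table repeat, giving 1 completion.

1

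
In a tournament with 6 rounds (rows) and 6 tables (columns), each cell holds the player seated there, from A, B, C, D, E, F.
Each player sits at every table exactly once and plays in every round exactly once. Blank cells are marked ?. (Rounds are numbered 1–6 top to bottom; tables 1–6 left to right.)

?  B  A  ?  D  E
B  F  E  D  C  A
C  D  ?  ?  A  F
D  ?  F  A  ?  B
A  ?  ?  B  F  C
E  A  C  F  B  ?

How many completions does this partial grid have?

Round 1, table 1: eliminating its round and table leaves {F}.
Round 1, table 4: eliminating its round and table leaves {C}.
Round 3, table 3: eliminating its round and table leaves {B}.
Round 3, table 4: eliminating its round and table leaves {E}.
Round 4, table 2: eliminating its round and table leaves {C, E}.
Round 4, table 5: eliminating its round and table leaves {E}.
Round 5, table 2: eliminating its round and table leaves {E}.
Round 5, table 3: eliminating its round and table leaves {D}.
Round 6, table 6: eliminating its round and table leaves {D}.
Only one assignment across all blanks avoids any round or table repeat, giving 1 completion.

1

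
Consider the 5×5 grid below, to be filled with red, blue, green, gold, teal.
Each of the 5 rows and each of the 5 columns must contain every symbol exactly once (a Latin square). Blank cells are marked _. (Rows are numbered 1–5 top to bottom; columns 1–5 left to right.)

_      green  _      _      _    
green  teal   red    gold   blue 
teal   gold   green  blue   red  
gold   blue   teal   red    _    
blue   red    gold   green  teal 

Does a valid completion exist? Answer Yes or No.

Yes

No row or column among the givens repeats a symbol, and propagating forced cells runs into no contradiction.
One valid completion exists (for instance, red green blue teal gold / green teal red gold blue / teal gold green blue red / gold blue teal red green / blue red gold green teal).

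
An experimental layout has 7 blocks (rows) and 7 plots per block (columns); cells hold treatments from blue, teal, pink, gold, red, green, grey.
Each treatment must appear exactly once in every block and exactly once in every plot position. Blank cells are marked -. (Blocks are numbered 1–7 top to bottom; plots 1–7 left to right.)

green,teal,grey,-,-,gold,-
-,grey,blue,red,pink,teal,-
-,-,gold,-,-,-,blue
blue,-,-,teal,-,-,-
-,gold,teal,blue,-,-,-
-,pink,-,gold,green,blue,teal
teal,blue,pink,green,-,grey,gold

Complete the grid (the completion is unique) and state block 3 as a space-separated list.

pink green gold grey teal red blue

Block 1, plot 4: block 1 has {teal, gold, green, grey} and plot 4 has {blue, teal, gold, red, green}, leaving only pink.
Block 3, plot 4: block 3 has {blue, gold} and plot 4 has {blue, teal, pink, gold, red, green}, leaving only grey.
Block 1, plot 7: block 1 has {teal, pink, gold, green, grey} and plot 7 has {blue, teal, gold}, leaving only red.
Block 1, plot 5: block 1 has {teal, pink, gold, red, green, grey} and plot 5 has {pink, green}, leaving only blue.
Block 2, plot 1: block 2 has {blue, teal, pink, red, grey} and plot 1 has {blue, teal, green}, leaving only gold.
Block 2, plot 7: block 2 has {blue, teal, pink, gold, red, grey} and plot 7 has {blue, teal, gold, red}, leaving only green.
Block 6, plot 3: block 6 has {blue, teal, pink, gold, green} and plot 3 has {blue, teal, pink, gold, grey}, leaving only red.
Block 4, plot 3: block 4 has {blue, teal} and plot 3 has {blue, teal, pink, gold, red, grey}, leaving only green.
Block 4, plot 2: block 4 has {blue, teal, green} and plot 2 has {blue, teal, pink, gold, grey}, leaving only red.
Block 3, plot 2: block 3 has {blue, gold, grey} and plot 2 has {blue, teal, pink, gold, red, grey}, leaving only green.
Block 4, plot 6: block 4 has {blue, teal, red, green} and plot 6 has {blue, teal, gold, grey}, leaving only pink.
Block 3, plot 6: block 3 has {blue, gold, green, grey} and plot 6 has {blue, teal, pink, gold, grey}, leaving only red.
Block 3, plot 1: block 3 has {blue, gold, red, green, grey} and plot 1 has {blue, teal, gold, green}, leaving only pink.
Block 3, plot 5: block 3 has {blue, pink, gold, red, green, grey} and plot 5 has {blue, pink, green}, leaving only teal.
So block 3 reads: pink green gold grey teal red blue.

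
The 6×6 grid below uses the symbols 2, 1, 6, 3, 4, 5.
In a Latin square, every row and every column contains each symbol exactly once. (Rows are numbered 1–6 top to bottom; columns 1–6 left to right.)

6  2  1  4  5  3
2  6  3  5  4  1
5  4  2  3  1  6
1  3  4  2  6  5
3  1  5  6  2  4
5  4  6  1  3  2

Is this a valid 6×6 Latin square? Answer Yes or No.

Every row is a permutation, but column 2 contains 4 twice (at rows 3 and 6).

No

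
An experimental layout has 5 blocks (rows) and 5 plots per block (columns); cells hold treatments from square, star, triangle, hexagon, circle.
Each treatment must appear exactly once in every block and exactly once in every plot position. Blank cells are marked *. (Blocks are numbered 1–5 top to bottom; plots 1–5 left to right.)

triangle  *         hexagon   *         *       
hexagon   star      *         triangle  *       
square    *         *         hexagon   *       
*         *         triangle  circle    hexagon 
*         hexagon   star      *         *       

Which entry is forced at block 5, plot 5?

triangle

Block 3, plot 3: block 3 has {square, hexagon} and plot 3 has {star, triangle, hexagon}, leaving only circle.
Block 2, plot 3: block 2 has {star, triangle, hexagon} and plot 3 has {star, triangle, hexagon, circle}, leaving only square.
Block 2, plot 5: block 2 has {square, star, triangle, hexagon} and plot 5 has {hexagon}, leaving only circle.
Block 3, plot 2: block 3 has {square, hexagon, circle} and plot 2 has {star, hexagon}, leaving only triangle.
Block 3, plot 5: block 3 has {square, triangle, hexagon, circle} and plot 5 has {hexagon, circle}, leaving only star.
Block 1, plot 5: block 1 has {triangle, hexagon} and plot 5 has {star, hexagon, circle}, leaving only square.
Block 5 already has {star, hexagon} and plot 5 already has {square, star, hexagon, circle}, so block 5, plot 5 must be triangle.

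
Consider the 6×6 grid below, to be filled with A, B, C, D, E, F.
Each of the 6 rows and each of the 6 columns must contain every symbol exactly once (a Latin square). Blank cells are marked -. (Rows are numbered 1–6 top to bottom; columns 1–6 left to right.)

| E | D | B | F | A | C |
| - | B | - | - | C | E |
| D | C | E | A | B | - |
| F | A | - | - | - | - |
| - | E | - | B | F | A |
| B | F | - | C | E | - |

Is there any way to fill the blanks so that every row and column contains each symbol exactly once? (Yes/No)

Yes

No row or column among the givens repeats a symbol, and propagating forced cells runs into no contradiction.
One valid completion exists (for instance, E D B F A C / A B F D C E / D C E A B F / F A C E D B / C E D B F A / B F A C E D).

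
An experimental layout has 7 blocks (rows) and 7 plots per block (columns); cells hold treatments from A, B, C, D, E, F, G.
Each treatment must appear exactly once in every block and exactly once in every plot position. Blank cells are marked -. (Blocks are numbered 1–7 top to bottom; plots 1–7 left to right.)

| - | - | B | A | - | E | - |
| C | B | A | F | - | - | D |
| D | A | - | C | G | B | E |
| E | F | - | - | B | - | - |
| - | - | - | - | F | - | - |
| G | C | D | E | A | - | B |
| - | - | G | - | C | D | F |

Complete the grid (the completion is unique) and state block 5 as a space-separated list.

B D E G F C A

Block 1, plot 1: block 1 has {A, B, E} and plot 1 has {C, D, E, G}, leaving only F.
Block 1, plot 5: block 1 has {A, B, E, F} and plot 5 has {A, B, C, F, G}, leaving only D.
Block 1, plot 2: block 1 has {A, B, D, E, F} and plot 2 has {A, B, C, F}, leaving only G.
Block 1, plot 7: block 1 has {A, B, D, E, F, G} and plot 7 has {B, D, E, F}, leaving only C.
Block 2, plot 5: block 2 has {A, B, C, D, F} and plot 5 has {A, B, C, D, F, G}, leaving only E.
Block 2, plot 6: block 2 has {A, B, C, D, E, F} and plot 6 has {B, D, E}, leaving only G.
Block 3, plot 3: block 3 has {A, B, C, D, E, G} and plot 3 has {A, B, D, G}, leaving only F.
Block 4, plot 3: block 4 has {B, E, F} and plot 3 has {A, B, D, F, G}, leaving only C.
Block 5, plot 3: block 5 has {F} and plot 3 has {A, B, C, D, F, G}, leaving only E.
Block 5, plot 2: block 5 has {E, F} and plot 2 has {A, B, C, F, G}, leaving only D.
Block 4, plot 6: block 4 has {B, C, E, F} and plot 6 has {B, D, E, G}, leaving only A.
Block 5, plot 6: block 5 has {D, E, F} and plot 6 has {A, B, D, E, G}, leaving only C.
Block 4, plot 7: block 4 has {A, B, C, E, F} and plot 7 has {B, C, D, E, F}, leaving only G.
Block 5, plot 7: block 5 has {C, D, E, F} and plot 7 has {B, C, D, E, F, G}, leaving only A.
Block 5, plot 1: block 5 has {A, C, D, E, F} and plot 1 has {C, D, E, F, G}, leaving only B.
Block 5, plot 4: block 5 has {A, B, C, D, E, F} and plot 4 has {A, C, E, F}, leaving only G.
So block 5 reads: B D E G F C A.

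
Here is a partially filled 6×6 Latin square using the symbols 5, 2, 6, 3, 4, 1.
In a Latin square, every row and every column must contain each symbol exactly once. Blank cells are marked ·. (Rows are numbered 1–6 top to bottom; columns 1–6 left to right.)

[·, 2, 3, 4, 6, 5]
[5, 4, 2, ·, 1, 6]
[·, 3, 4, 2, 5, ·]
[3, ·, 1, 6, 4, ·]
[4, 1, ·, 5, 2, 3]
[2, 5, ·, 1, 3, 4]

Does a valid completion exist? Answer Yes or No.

Row 4, column 2: row 4 together with column 2 already contain {5, 2, 6, 3, 4, 1} — every symbol — so nothing can go there. The grid has no valid completion.

No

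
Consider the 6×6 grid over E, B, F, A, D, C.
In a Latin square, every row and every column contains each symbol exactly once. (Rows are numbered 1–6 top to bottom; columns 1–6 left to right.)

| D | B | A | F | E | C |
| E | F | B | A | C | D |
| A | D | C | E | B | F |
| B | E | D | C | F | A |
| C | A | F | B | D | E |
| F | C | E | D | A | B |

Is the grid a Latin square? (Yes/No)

Each row is a permutation of the 6 symbols, and so is each column.

Yes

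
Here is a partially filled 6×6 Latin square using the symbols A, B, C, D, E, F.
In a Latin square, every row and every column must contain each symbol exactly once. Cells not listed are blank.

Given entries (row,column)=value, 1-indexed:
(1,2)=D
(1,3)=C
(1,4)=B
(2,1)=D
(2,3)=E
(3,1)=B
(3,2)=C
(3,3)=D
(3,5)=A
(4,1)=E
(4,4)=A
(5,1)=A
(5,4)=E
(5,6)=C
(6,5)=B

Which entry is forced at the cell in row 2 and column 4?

C

Row 1, column 1: row 1 has {B, C, D} and column 1 has {A, B, D, E}, leaving only F.
Row 1, column 5: row 1 has {B, C, D, F} and column 5 has {A, B}, leaving only E.
Row 1, column 6: row 1 has {B, C, D, E, F} and column 6 has {C}, leaving only A.
Row 3, column 4: row 3 has {A, B, C, D} and column 4 has {A, B, E}, leaving only F.
Row 2 already has {D, E} and column 4 already has {A, B, E, F}, so row 2, column 4 must be C.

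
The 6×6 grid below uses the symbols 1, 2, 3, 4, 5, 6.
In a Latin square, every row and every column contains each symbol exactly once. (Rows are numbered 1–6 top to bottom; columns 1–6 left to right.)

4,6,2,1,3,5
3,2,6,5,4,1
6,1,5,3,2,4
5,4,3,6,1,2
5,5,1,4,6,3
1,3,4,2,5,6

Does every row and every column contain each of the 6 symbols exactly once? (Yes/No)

No

Column 1 contains 5 twice (at rows 4 and 5), so it is not a permutation.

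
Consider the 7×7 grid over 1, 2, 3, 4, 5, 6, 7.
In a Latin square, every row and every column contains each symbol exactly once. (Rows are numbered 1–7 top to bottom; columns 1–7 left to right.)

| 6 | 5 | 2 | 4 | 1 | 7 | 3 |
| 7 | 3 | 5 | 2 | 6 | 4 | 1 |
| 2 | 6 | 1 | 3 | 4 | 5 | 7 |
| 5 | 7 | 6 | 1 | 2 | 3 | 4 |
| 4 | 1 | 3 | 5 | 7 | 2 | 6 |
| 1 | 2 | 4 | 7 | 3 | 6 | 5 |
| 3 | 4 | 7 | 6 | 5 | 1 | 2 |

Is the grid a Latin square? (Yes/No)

Each row is a permutation of the 7 symbols, and so is each column.

Yes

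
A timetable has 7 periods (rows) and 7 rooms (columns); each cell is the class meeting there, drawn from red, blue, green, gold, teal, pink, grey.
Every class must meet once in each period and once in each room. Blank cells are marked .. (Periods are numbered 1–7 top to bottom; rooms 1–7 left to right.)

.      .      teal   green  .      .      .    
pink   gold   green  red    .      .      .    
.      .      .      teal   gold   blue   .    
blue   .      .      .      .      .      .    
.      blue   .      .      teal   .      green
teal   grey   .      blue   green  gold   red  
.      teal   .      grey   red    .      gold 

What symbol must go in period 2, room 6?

Period 6, room 3: period 6 has {red, blue, green, gold, teal, grey} and room 3 has {green, teal}, leaving only pink.
Period 7, room 1: period 7 has {red, gold, teal, grey} and room 1 has {blue, teal, pink}, leaving only green.
Period 7, room 3: period 7 has {red, green, gold, teal, grey} and room 3 has {green, teal, pink}, leaving only blue.
Period 7, room 6: period 7 has {red, blue, green, gold, teal, grey} and room 6 has {blue, gold}, leaving only pink.
Period 2, room 6 is narrowed to {teal, grey}.
If it were grey, then period 5, room 6 would be left with no valid symbol.
So period 2, room 6 must be teal.

teal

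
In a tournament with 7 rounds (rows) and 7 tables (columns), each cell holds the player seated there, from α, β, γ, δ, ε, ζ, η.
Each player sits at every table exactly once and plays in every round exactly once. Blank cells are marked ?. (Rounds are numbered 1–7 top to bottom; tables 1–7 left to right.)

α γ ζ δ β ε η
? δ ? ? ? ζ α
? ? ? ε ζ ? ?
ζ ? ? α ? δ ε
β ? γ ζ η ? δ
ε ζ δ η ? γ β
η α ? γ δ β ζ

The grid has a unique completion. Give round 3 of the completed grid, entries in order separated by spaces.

Round 3, table 7: round 3 has {ε, ζ} and table 7 has {α, β, δ, ε, ζ, η}, leaving only γ.
Round 3, table 1: round 3 has {γ, ε, ζ} and table 1 has {α, β, ε, ζ, η}, leaving only δ.
Round 2, table 1: round 2 has {α, δ, ζ} and table 1 has {α, β, δ, ε, ζ, η}, leaving only γ.
Round 2, table 4: round 2 has {α, γ, δ, ζ} and table 4 has {α, γ, δ, ε, ζ, η}, leaving only β.
Round 2, table 5: round 2 has {α, β, γ, δ, ζ} and table 5 has {β, δ, ζ, η}, leaving only ε.
Round 2, table 3: round 2 has {α, β, γ, δ, ε, ζ} and table 3 has {γ, δ, ζ}, leaving only η.
Round 4, table 3: round 4 has {α, δ, ε, ζ} and table 3 has {γ, δ, ζ, η}, leaving only β.
Round 3, table 3: round 3 has {γ, δ, ε, ζ} and table 3 has {β, γ, δ, ζ, η}, leaving only α.
Round 3, table 6: round 3 has {α, γ, δ, ε, ζ} and table 6 has {β, γ, δ, ε, ζ}, leaving only η.
Round 3, table 2: round 3 has {α, γ, δ, ε, ζ, η} and table 2 has {α, γ, δ, ζ}, leaving only β.
So round 3 reads: δ β α ε ζ η γ.

δ β α ε ζ η γ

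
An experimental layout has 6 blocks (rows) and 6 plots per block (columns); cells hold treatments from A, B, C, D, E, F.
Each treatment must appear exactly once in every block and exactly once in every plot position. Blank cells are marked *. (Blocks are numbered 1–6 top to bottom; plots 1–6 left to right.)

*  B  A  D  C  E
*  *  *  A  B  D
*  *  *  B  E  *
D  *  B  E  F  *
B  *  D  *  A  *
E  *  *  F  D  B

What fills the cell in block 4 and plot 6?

Block 1, plot 1: block 1 has {A, B, C, D, E} and plot 1 has {B, D, E}, leaving only F.
Block 2, plot 1: block 2 has {A, B, D} and plot 1 has {B, D, E, F}, leaving only C.
Block 3, plot 1: block 3 has {B, E} and plot 1 has {B, C, D, E, F}, leaving only A.
Block 5, plot 4: block 5 has {A, B, D} and plot 4 has {A, B, D, E, F}, leaving only C.
Block 5, plot 6: block 5 has {A, B, C, D} and plot 6 has {B, D, E}, leaving only F.
Block 3, plot 6: block 3 has {A, B, E} and plot 6 has {B, D, E, F}, leaving only C.
Block 4 already has {B, D, E, F} and plot 6 already has {B, C, D, E, F}, so block 4, plot 6 must be A.

A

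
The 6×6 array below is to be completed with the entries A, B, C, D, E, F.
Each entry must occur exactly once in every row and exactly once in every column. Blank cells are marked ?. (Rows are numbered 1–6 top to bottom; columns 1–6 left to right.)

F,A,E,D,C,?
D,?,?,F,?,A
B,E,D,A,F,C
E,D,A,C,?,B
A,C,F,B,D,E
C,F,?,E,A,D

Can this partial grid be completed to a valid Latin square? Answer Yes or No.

Row 1, column 6: row 1 together with column 6 already contain {A, B, C, D, E, F} — every symbol — so nothing can go there. The grid has no valid completion.

No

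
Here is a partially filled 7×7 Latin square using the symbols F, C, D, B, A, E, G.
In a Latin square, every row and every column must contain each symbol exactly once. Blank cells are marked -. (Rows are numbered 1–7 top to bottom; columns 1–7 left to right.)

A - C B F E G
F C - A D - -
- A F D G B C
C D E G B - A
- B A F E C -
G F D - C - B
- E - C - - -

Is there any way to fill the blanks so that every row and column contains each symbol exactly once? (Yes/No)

Row 1, column 2: row 1 together with column 2 already contain {F, C, D, B, A, E, G} — every symbol — so nothing can go there. The grid has no valid completion.

No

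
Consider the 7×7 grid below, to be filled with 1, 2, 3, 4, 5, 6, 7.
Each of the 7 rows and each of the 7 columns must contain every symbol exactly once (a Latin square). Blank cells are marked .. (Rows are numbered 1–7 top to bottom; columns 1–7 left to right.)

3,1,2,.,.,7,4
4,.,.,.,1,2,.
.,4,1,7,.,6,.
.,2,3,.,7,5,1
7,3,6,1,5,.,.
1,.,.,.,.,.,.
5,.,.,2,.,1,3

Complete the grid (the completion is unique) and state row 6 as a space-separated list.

1 5 4 6 2 3 7

Row 1, column 5: row 1 has {1, 2, 3, 4, 7} and column 5 has {1, 5, 7}, leaving only 6.
Row 1, column 4: row 1 has {1, 2, 3, 4, 6, 7} and column 4 has {1, 2, 7}, leaving only 5.
Row 3, column 1: row 3 has {1, 4, 6, 7} and column 1 has {1, 3, 4, 5, 7}, leaving only 2.
Row 3, column 5: row 3 has {1, 2, 4, 6, 7} and column 5 has {1, 5, 6, 7}, leaving only 3.
Row 3, column 7: row 3 has {1, 2, 3, 4, 6, 7} and column 7 has {1, 3, 4}, leaving only 5.
Row 4, column 1: row 4 has {1, 2, 3, 5, 7} and column 1 has {1, 2, 3, 4, 5, 7}, leaving only 6.
Row 4, column 4: row 4 has {1, 2, 3, 5, 6, 7} and column 4 has {1, 2, 5, 7}, leaving only 4.
Row 5, column 6: row 5 has {1, 3, 5, 6, 7} and column 6 has {1, 2, 5, 6, 7}, leaving only 4.
Row 6, column 6: row 6 has {1} and column 6 has {1, 2, 4, 5, 6, 7}, leaving only 3.
Row 6, column 4: row 6 has {1, 3} and column 4 has {1, 2, 4, 5, 7}, leaving only 6.
Row 2, column 4: row 2 has {1, 2, 4} and column 4 has {1, 2, 4, 5, 6, 7}, leaving only 3.
Row 5, column 7: row 5 has {1, 3, 4, 5, 6, 7} and column 7 has {1, 3, 4, 5}, leaving only 2.
Row 6, column 7: row 6 has {1, 3, 6} and column 7 has {1, 2, 3, 4, 5}, leaving only 7.
Row 6, column 2: row 6 has {1, 3, 6, 7} and column 2 has {1, 2, 3, 4}, leaving only 5.
Row 6, column 3: row 6 has {1, 3, 5, 6, 7} and column 3 has {1, 2, 3, 6}, leaving only 4.
Row 6, column 5: row 6 has {1, 3, 4, 5, 6, 7} and column 5 has {1, 3, 5, 6, 7}, leaving only 2.
So row 6 reads: 1 5 4 6 2 3 7.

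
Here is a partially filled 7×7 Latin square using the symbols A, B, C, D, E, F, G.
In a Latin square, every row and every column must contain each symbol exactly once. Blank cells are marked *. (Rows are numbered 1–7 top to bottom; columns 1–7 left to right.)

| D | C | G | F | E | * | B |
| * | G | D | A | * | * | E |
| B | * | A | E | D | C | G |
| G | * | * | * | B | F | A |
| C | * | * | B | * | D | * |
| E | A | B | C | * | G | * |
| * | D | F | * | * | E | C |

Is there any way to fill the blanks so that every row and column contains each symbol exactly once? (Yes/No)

Row 1, column 6: row 1 has {B, C, D, E, F, G} and column 6 has {C, D, E, F, G}, so it must be A.
Row 2, column 1: row 2 has {A, D, E, G} and column 1 has {B, C, D, E, G}, so it must be F.
Row 2, column 5: row 2 has {A, D, E, F, G} and column 5 has {B, D, E}, so it must be C.
Row 2, column 6: row 2 has {A, C, D, E, F, G} and column 6 has {A, C, D, E, F, G}, so it must be B.
Row 3, column 2: row 3 has {A, B, C, D, E, G} and column 2 has {A, C, D, G}, so it must be F.
Row 4, column 2: row 4 has {A, B, F, G} and column 2 has {A, C, D, F, G}, so it must be E.
Now row 5, column 2: row 5 together with column 2 already contain {A, B, C, D, E, F, G} — every symbol — so nothing can go there. The grid has no valid completion.

No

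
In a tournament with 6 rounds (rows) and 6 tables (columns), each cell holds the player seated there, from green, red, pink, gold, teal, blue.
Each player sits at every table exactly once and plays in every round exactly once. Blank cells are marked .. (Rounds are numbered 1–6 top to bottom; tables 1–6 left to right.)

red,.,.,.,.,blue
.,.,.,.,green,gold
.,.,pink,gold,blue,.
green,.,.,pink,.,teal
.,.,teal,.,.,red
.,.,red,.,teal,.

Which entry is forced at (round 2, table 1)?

pink

Round 2, table 3: round 2 has {green, gold} and table 3 has {red, pink, teal}, leaving only blue.
Round 3, table 1: round 3 has {pink, gold, blue} and table 1 has {green, red}, leaving only teal.
Round 2 already has {green, gold, blue} and table 1 already has {green, red, teal}, so round 2, table 1 must be pink.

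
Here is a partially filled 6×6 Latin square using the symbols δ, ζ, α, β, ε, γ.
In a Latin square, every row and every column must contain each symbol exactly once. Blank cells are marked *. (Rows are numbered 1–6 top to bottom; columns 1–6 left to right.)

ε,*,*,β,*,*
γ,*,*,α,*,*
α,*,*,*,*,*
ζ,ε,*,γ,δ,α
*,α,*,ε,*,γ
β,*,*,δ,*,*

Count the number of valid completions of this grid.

Row 1, column 2: eliminating its row and column leaves {δ, ζ, γ}.
Row 1, column 3: eliminating its row and column leaves {δ, ζ, α, γ}.
Row 1, column 5: eliminating its row and column leaves {ζ, α, γ}.
Row 1, column 6: eliminating its row and column leaves {δ, ζ}.
Row 2, column 2: eliminating its row and column leaves {δ, ζ, β}.
Row 2, column 3: eliminating its row and column leaves {δ, ζ, β, ε}.
Row 2, column 5: eliminating its row and column leaves {ζ, β, ε}.
Row 2, column 6: eliminating its row and column leaves {δ, ζ, β, ε}.
Row 3, column 2: eliminating its row and column leaves {δ, ζ, β, γ}.
Row 3, column 3: eliminating its row and column leaves {δ, ζ, β, ε, γ}.
Row 3, column 4: eliminating its row and column leaves {ζ}.
Row 3, column 5: eliminating its row and column leaves {ζ, β, ε, γ}.
Row 3, column 6: eliminating its row and column leaves {δ, ζ, β, ε}.
Row 4, column 3: eliminating its row and column leaves {β}.
Row 5, column 1: eliminating its row and column leaves {δ}.
Row 5, column 3: eliminating its row and column leaves {δ, ζ, β}.
Row 5, column 5: eliminating its row and column leaves {ζ, β}.
Row 6, column 2: eliminating its row and column leaves {ζ, γ}.
Row 6, column 3: eliminating its row and column leaves {ζ, α, ε, γ}.
Row 6, column 5: eliminating its row and column leaves {ζ, α, ε, γ}.
Row 6, column 6: eliminating its row and column leaves {ζ, ε}.
Enumerating the assignments across these blanks that avoid any row or column repeat gives 10 completions.

10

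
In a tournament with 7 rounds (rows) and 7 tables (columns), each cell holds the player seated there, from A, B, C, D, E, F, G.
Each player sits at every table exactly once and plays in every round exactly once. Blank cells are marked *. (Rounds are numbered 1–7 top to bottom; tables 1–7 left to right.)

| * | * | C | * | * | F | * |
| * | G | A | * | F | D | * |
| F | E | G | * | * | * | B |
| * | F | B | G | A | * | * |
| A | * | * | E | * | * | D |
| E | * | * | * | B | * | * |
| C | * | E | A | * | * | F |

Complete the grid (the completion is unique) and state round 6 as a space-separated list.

Round 2, table 1: round 2 has {A, D, F, G} and table 1 has {A, C, E, F}, leaving only B.
Round 2, table 4: round 2 has {A, B, D, F, G} and table 4 has {A, E, G}, leaving only C.
Round 2, table 7: round 2 has {A, B, C, D, F, G} and table 7 has {B, D, F}, leaving only E.
Round 3, table 4: round 3 has {B, E, F, G} and table 4 has {A, C, E, G}, leaving only D.
Round 6, table 4: round 6 has {B, E} and table 4 has {A, C, D, E, G}, leaving only F.
Round 6, table 3: round 6 has {B, E, F} and table 3 has {A, B, C, E, G}, leaving only D.
Round 1, table 4: round 1 has {C, F} and table 4 has {A, C, D, E, F, G}, leaving only B.
Round 3, table 5: round 3 has {B, D, E, F, G} and table 5 has {A, B, F}, leaving only C.
Round 3, table 6: round 3 has {B, C, D, E, F, G} and table 6 has {D, F}, leaving only A.
Round 4, table 1: round 4 has {A, B, F, G} and table 1 has {A, B, C, E, F}, leaving only D.
Round 1, table 1: round 1 has {B, C, F} and table 1 has {A, B, C, D, E, F}, leaving only G.
Round 1, table 7: round 1 has {B, C, F, G} and table 7 has {B, D, E, F}, leaving only A.
Round 1, table 2: round 1 has {A, B, C, F, G} and table 2 has {E, F, G}, leaving only D.
Round 1, table 5: round 1 has {A, B, C, D, F, G} and table 5 has {A, B, C, F}, leaving only E.
Round 4, table 7: round 4 has {A, B, D, F, G} and table 7 has {A, B, D, E, F}, leaving only C.
Round 6, table 7: round 6 has {B, D, E, F} and table 7 has {A, B, C, D, E, F}, leaving only G.
Round 6, table 6: round 6 has {B, D, E, F, G} and table 6 has {A, D, F}, leaving only C.
Round 6, table 2: round 6 has {B, C, D, E, F, G} and table 2 has {D, E, F, G}, leaving only A.
So round 6 reads: E A D F B C G.

E A D F B C G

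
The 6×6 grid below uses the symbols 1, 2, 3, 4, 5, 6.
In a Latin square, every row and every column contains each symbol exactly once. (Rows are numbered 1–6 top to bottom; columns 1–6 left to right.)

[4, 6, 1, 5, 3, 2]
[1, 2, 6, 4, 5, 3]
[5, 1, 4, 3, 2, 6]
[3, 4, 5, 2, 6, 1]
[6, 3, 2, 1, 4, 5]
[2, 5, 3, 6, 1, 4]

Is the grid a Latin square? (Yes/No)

Each row is a permutation of the 6 symbols, and so is each column.

Yes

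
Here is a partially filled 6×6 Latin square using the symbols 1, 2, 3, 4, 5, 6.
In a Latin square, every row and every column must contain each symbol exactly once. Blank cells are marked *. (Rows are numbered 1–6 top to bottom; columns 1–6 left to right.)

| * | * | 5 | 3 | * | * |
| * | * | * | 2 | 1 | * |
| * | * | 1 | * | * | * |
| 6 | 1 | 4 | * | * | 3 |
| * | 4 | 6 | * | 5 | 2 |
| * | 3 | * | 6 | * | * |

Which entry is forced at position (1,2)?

Row 2, column 3: row 2 has {1, 2} and column 3 has {1, 4, 5, 6}, leaving only 3.
Row 4, column 4: row 4 has {1, 3, 4, 6} and column 4 has {2, 3, 6}, leaving only 5.
Row 3, column 4: row 3 has {1} and column 4 has {2, 3, 5, 6}, leaving only 4.
Row 4, column 5: row 4 has {1, 3, 4, 5, 6} and column 5 has {1, 5}, leaving only 2.
Row 5, column 4: row 5 has {2, 4, 5, 6} and column 4 has {2, 3, 4, 5, 6}, leaving only 1.
Row 5, column 1: row 5 has {1, 2, 4, 5, 6} and column 1 has {6}, leaving only 3.
Row 6, column 3: row 6 has {3, 6} and column 3 has {1, 3, 4, 5, 6}, leaving only 2.
Row 6, column 5: row 6 has {2, 3, 6} and column 5 has {1, 2, 5}, leaving only 4.
Row 1, column 5: row 1 has {3, 5} and column 5 has {1, 2, 4, 5}, leaving only 6.
Row 1 already has {3, 5, 6} and column 2 already has {1, 3, 4}, so row 1, column 2 must be 2.

2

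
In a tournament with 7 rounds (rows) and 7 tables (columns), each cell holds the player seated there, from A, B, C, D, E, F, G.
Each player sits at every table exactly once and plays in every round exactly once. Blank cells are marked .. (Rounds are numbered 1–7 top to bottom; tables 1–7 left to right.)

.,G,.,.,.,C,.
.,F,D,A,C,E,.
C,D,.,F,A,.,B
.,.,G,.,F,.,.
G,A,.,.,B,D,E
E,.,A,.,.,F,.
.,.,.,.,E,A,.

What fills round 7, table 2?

B

Round 1, table 5: round 1 has {C, G} and table 5 has {A, B, C, E, F}, leaving only D.
Round 2, table 1: round 2 has {A, C, D, E, F} and table 1 has {C, E, G}, leaving only B.
Round 2, table 7: round 2 has {A, B, C, D, E, F} and table 7 has {B, E}, leaving only G.
Round 3, table 3: round 3 has {A, B, C, D, F} and table 3 has {A, D, G}, leaving only E.
Round 3, table 6: round 3 has {A, B, C, D, E, F} and table 6 has {A, C, D, E, F}, leaving only G.
Round 4, table 6: round 4 has {F, G} and table 6 has {A, C, D, E, F, G}, leaving only B.
Round 5, table 4: round 5 has {A, B, D, E, G} and table 4 has {A, F}, leaving only C.
Round 5, table 3: round 5 has {A, B, C, D, E, G} and table 3 has {A, D, E, G}, leaving only F.
Round 1, table 3: round 1 has {C, D, G} and table 3 has {A, D, E, F, G}, leaving only B.
Round 1, table 4: round 1 has {B, C, D, G} and table 4 has {A, C, F}, leaving only E.
Round 4, table 4: round 4 has {B, F, G} and table 4 has {A, C, E, F}, leaving only D.
Round 4, table 1: round 4 has {B, D, F, G} and table 1 has {B, C, E, G}, leaving only A.
Round 1, table 1: round 1 has {B, C, D, E, G} and table 1 has {A, B, C, E, G}, leaving only F.
Round 1, table 7: round 1 has {B, C, D, E, F, G} and table 7 has {B, E, G}, leaving only A.
Round 4, table 7: round 4 has {A, B, D, F, G} and table 7 has {A, B, E, G}, leaving only C.
Round 4, table 2: round 4 has {A, B, C, D, F, G} and table 2 has {A, D, F, G}, leaving only E.
Round 6, table 5: round 6 has {A, E, F} and table 5 has {A, B, C, D, E, F}, leaving only G.
Round 6, table 4: round 6 has {A, E, F, G} and table 4 has {A, C, D, E, F}, leaving only B.
Round 6, table 2: round 6 has {A, B, E, F, G} and table 2 has {A, D, E, F, G}, leaving only C.
Round 7 already has {A, E} and table 2 already has {A, C, D, E, F, G}, so round 7, table 2 must be B.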